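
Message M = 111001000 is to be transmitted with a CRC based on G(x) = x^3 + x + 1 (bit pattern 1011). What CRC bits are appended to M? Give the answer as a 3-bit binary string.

100

Append 3 zeros: 111001000000. Divide by 1011 (XOR where the leading bit is 1):
  pos 0: 1110 XOR 1011 = 0101
  pos 1: 1010 XOR 1011 = 0001
  pos 4: 1100 XOR 1011 = 0111
  pos 5: 1110 XOR 1011 = 0101
  pos 6: 1010 XOR 1011 = 0001
Remainder (last 3 bits) = 100. This is the CRC / FCS.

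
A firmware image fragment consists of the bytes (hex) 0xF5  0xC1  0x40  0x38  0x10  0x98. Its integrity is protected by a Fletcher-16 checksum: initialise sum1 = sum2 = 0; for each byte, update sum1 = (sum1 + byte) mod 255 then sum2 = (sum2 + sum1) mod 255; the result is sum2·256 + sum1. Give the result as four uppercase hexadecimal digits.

Running sums (mod 255):
  after byte 0 (0xF5): sum1=245, sum2=245
  after byte 1 (0xC1): sum1=183, sum2=173
  after byte 2 (0x40): sum1=247, sum2=165
  after byte 3 (0x38): sum1=48, sum2=213
  after byte 4 (0x10): sum1=64, sum2=22
  after byte 5 (0x98): sum1=216, sum2=238
Checksum = sum2·256 + sum1 = 238·256 + 216 = 61144 = 0xEED8.

EED8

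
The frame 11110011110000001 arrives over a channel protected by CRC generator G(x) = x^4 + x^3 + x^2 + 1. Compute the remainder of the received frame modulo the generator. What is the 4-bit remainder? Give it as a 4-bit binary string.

Modulo-2 division of 11110011110000001 by 11101:
  pos 0: 11110 XOR 11101 = 00011
  pos 3: 11011 XOR 11101 = 00110
  pos 5: 11011 XOR 11101 = 00110
  pos 7: 11000 XOR 11101 = 00101
  pos 9: 10100 XOR 11101 = 01001
  pos 10: 10010 XOR 11101 = 01111
  pos 11: 11110 XOR 11101 = 00011
Remainder = 0111 (nonzero — an error is detected).

0111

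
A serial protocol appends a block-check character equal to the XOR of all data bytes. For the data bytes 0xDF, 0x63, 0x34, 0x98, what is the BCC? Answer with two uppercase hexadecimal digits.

XOR the bytes together:
  start with 0xDF
  0xDF ⊕ 0x63 = 0xBC
  0xBC ⊕ 0x34 = 0x88
  0x88 ⊕ 0x98 = 0x10

10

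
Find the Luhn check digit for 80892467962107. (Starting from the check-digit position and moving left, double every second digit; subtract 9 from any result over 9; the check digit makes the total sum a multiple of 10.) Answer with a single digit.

Partial digits right→left: 7 0 1 2 6 9 7 6 4 2 9 8 0 8
Double every second digit counting from the check-digit position (so the 1st, 3rd, 5th, ... of the partial from the right).
  doubled (with −9 where >9): 5 2 3 5 8 9 0 → sum 32
  kept as-is: 0 2 9 6 2 8 8 → sum 35
Total = 32 + 35 = 67.
Check digit = (10 − (67 mod 10)) mod 10 = 3.

3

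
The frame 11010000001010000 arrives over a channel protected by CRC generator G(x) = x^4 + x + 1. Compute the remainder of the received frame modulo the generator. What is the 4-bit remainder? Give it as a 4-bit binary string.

Modulo-2 division of 11010000001010000 by 10011:
  pos 0: 11010 XOR 10011 = 01001
  pos 1: 10010 XOR 10011 = 00001
  pos 5: 10000 XOR 10011 = 00011
  pos 8: 11101 XOR 10011 = 01110
  pos 9: 11100 XOR 10011 = 01111
  pos 10: 11110 XOR 10011 = 01101
  pos 11: 11010 XOR 10011 = 01001
  pos 12: 10010 XOR 10011 = 00001
Remainder = 0001 (nonzero — an error is detected).

0001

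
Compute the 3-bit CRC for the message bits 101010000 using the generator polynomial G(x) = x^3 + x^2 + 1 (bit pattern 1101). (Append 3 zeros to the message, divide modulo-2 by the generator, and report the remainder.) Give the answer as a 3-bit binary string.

010

Append 3 zeros: 101010000000. Divide by 1101 (XOR where the leading bit is 1):
  pos 0: 1010 XOR 1101 = 0111
  pos 1: 1111 XOR 1101 = 0010
  pos 3: 1000 XOR 1101 = 0101
  pos 4: 1010 XOR 1101 = 0111
  pos 5: 1110 XOR 1101 = 0011
  pos 7: 1100 XOR 1101 = 0001
Remainder (last 3 bits) = 010. This is the CRC / FCS.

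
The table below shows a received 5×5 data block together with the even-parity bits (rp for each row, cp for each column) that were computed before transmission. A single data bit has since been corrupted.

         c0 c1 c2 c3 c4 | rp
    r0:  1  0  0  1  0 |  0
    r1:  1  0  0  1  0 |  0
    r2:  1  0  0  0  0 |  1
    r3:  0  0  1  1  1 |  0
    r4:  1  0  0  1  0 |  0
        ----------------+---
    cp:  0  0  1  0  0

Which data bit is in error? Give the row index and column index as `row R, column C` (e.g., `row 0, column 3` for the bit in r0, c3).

Recompute each row's even parity and compare to rp:
  r0: data parity 0, sent rp 0 → ok
  r1: data parity 0, sent rp 0 → ok
  r2: data parity 1, sent rp 1 → ok
  r3: data parity 1, sent rp 0 → mismatch
  r4: data parity 0, sent rp 0 → ok
Recompute each column's even parity and compare to cp:
  c0: data parity 0, sent cp 0 → ok
  c1: data parity 0, sent cp 0 → ok
  c2: data parity 1, sent cp 1 → ok
  c3: data parity 0, sent cp 0 → ok
  c4: data parity 1, sent cp 0 → mismatch
Exactly one row (r3) and one column (c4) fail → the flipped bit is at their intersection.

row 3, column 4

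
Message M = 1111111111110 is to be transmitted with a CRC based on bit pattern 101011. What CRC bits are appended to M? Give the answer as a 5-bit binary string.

01010

Append 5 zeros: 111111111111000000. Divide by 101011 (XOR where the leading bit is 1):
  pos 0: 111111 XOR 101011 = 010100
  pos 1: 101001 XOR 101011 = 000010
  pos 5: 101111 XOR 101011 = 000100
  pos 8: 100100 XOR 101011 = 001111
  pos 10: 111100 XOR 101011 = 010111
  pos 11: 101110 XOR 101011 = 000101
Remainder (last 5 bits) = 01010. This is the CRC / FCS.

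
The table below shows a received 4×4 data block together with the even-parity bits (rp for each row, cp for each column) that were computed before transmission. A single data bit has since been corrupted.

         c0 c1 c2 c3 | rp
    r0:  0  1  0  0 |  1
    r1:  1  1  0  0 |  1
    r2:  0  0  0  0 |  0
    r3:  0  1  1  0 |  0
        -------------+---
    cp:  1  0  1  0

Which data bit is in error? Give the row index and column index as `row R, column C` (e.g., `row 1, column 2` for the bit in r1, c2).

row 1, column 1

Recompute each row's even parity and compare to rp:
  r0: data parity 1, sent rp 1 → ok
  r1: data parity 0, sent rp 1 → mismatch
  r2: data parity 0, sent rp 0 → ok
  r3: data parity 0, sent rp 0 → ok
Recompute each column's even parity and compare to cp:
  c0: data parity 1, sent cp 1 → ok
  c1: data parity 1, sent cp 0 → mismatch
  c2: data parity 1, sent cp 1 → ok
  c3: data parity 0, sent cp 0 → ok
Exactly one row (r1) and one column (c1) fail → the flipped bit is at their intersection.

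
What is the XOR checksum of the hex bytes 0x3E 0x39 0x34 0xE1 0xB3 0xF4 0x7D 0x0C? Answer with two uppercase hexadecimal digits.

E4

XOR the bytes together:
  start with 0x3E
  0x3E ⊕ 0x39 = 0x07
  0x07 ⊕ 0x34 = 0x33
  0x33 ⊕ 0xE1 = 0xD2
  0xD2 ⊕ 0xB3 = 0x61
  0x61 ⊕ 0xF4 = 0x95
  0x95 ⊕ 0x7D = 0xE8
  0xE8 ⊕ 0x0C = 0xE4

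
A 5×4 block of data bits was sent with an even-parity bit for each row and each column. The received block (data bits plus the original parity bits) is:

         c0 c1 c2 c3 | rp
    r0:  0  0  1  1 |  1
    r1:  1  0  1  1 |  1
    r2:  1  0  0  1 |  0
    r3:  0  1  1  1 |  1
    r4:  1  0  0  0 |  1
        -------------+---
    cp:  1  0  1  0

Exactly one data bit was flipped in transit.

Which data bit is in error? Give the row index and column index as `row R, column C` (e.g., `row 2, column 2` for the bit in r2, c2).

row 0, column 1

Recompute each row's even parity and compare to rp:
  r0: data parity 0, sent rp 1 → mismatch
  r1: data parity 1, sent rp 1 → ok
  r2: data parity 0, sent rp 0 → ok
  r3: data parity 1, sent rp 1 → ok
  r4: data parity 1, sent rp 1 → ok
Recompute each column's even parity and compare to cp:
  c0: data parity 1, sent cp 1 → ok
  c1: data parity 1, sent cp 0 → mismatch
  c2: data parity 1, sent cp 1 → ok
  c3: data parity 0, sent cp 0 → ok
Exactly one row (r0) and one column (c1) fail → the flipped bit is at their intersection.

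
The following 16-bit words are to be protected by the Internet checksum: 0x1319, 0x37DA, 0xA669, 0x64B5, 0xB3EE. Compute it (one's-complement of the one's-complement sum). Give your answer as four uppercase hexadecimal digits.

F5FE

One's-complement addition (fold any carry out of bit 15 back into bit 0):
  0x1319 + 0x37DA = 0x04AF3
  0x4AF3 + 0xA669 = 0x0F15C
  0xF15C + 0x64B5 = 0x15611 → wrap carry → 0x5612
  0x5612 + 0xB3EE = 0x10A00 → wrap carry → 0x0A01
One's-complement sum = 0x0A01.
Checksum = ~0x0A01 & 0xFFFF = 0xF5FE.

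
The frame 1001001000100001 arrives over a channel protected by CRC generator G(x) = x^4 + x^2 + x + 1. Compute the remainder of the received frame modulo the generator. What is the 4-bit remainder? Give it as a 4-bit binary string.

0111

Modulo-2 division of 1001001000100001 by 10111:
  pos 0: 10010 XOR 10111 = 00101
  pos 2: 10101 XOR 10111 = 00010
  pos 5: 10000 XOR 10111 = 00111
  pos 7: 11110 XOR 10111 = 01001
  pos 8: 10010 XOR 10111 = 00101
  pos 10: 10100 XOR 10111 = 00011
Remainder = 0111 (nonzero — an error is detected).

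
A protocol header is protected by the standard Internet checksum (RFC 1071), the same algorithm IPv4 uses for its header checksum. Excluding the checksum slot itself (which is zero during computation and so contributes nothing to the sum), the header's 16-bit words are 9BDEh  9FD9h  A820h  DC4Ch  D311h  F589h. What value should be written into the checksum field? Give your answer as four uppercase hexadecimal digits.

One's-complement addition (fold any carry out of bit 15 back into bit 0):
  0x9BDE + 0x9FD9 = 0x13BB7 → wrap carry → 0x3BB8
  0x3BB8 + 0xA820 = 0x0E3D8
  0xE3D8 + 0xDC4C = 0x1C024 → wrap carry → 0xC025
  0xC025 + 0xD311 = 0x19336 → wrap carry → 0x9337
  0x9337 + 0xF589 = 0x188C0 → wrap carry → 0x88C1
One's-complement sum = 0x88C1.
Checksum = ~0x88C1 & 0xFFFF = 0x773E.

773E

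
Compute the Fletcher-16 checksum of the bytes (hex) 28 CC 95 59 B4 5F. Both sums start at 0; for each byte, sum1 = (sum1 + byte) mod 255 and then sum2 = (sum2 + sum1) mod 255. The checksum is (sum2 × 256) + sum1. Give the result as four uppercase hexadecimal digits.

1CF7

Running sums (mod 255):
  after byte 0 (28): sum1=40, sum2=40
  after byte 1 (CC): sum1=244, sum2=29
  after byte 2 (95): sum1=138, sum2=167
  after byte 3 (59): sum1=227, sum2=139
  after byte 4 (B4): sum1=152, sum2=36
  after byte 5 (5F): sum1=247, sum2=28
Checksum = sum2·256 + sum1 = 28·256 + 247 = 7415 = 0x1CF7.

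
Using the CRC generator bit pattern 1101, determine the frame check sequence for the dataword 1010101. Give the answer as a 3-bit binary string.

011

Append 3 zeros: 1010101000. Divide by 1101 (XOR where the leading bit is 1):
  pos 0: 1010 XOR 1101 = 0111
  pos 1: 1111 XOR 1101 = 0010
  pos 3: 1001 XOR 1101 = 0100
  pos 4: 1000 XOR 1101 = 0101
  pos 5: 1010 XOR 1101 = 0111
  pos 6: 1110 XOR 1101 = 0011
Remainder (last 3 bits) = 011. This is the CRC / FCS.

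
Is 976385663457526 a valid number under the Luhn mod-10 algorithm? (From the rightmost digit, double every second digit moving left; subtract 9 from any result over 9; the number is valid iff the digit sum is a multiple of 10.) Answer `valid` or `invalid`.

valid

From the right, keep odd positions and double even positions (subtract 9 from any doubled value over 9):
  doubled (positions 2,4,...): 4 5 8 3 1 6 5 → sum 32
  kept (positions 1,3,...): 6 5 5 3 6 8 6 9 → sum 48
Total = 80.
80 mod 10 = 0, so the number is valid.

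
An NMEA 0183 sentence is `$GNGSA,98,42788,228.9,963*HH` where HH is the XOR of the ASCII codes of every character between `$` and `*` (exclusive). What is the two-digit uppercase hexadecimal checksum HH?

7F

XOR the ASCII codes of the payload characters:
  'G' = 0x47 → acc = 0x47
  'N' = 0x4E → acc = 0x09
  'G' = 0x47 → acc = 0x4E
  'S' = 0x53 → acc = 0x1D
  'A' = 0x41 → acc = 0x5C
  ',' = 0x2C → acc = 0x70
  '9' = 0x39 → acc = 0x49
  '8' = 0x38 → acc = 0x71
  ',' = 0x2C → acc = 0x5D
  '4' = 0x34 → acc = 0x69
  '2' = 0x32 → acc = 0x5B
  '7' = 0x37 → acc = 0x6C
  '8' = 0x38 → acc = 0x54
  '8' = 0x38 → acc = 0x6C
  ',' = 0x2C → acc = 0x40
  '2' = 0x32 → acc = 0x72
  '2' = 0x32 → acc = 0x40
  '8' = 0x38 → acc = 0x78
  '.' = 0x2E → acc = 0x56
  '9' = 0x39 → acc = 0x6F
  ',' = 0x2C → acc = 0x43
  '9' = 0x39 → acc = 0x7A
  '6' = 0x36 → acc = 0x4C
  '3' = 0x33 → acc = 0x7F
Checksum = 0x7F.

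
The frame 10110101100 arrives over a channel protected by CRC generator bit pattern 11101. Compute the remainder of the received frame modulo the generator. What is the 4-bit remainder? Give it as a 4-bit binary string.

Modulo-2 division of 10110101100 by 11101:
  pos 0: 10110 XOR 11101 = 01011
  pos 1: 10111 XOR 11101 = 01010
  pos 2: 10100 XOR 11101 = 01001
  pos 3: 10011 XOR 11101 = 01110
  pos 4: 11101 XOR 11101 = 00000
Remainder = 0000 (zero — the frame passes the CRC check).

0000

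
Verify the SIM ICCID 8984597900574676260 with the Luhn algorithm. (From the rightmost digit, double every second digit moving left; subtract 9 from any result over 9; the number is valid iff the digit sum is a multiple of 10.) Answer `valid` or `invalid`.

From the right, keep odd positions and double even positions (subtract 9 from any doubled value over 9):
  doubled (positions 2,4,...): 3 3 3 5 0 9 9 8 9 → sum 49
  kept (positions 1,3,...): 0 2 7 4 5 0 7 5 8 8 → sum 46
Total = 95.
95 mod 10 = 5, so the number is invalid.

invalid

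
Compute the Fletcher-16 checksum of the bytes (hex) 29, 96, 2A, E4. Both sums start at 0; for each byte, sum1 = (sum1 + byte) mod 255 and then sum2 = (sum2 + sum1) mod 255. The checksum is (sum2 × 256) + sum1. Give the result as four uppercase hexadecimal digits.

A1CE

Running sums (mod 255):
  after byte 0 (29): sum1=41, sum2=41
  after byte 1 (96): sum1=191, sum2=232
  after byte 2 (2A): sum1=233, sum2=210
  after byte 3 (E4): sum1=206, sum2=161
Checksum = sum2·256 + sum1 = 161·256 + 206 = 41422 = 0xA1CE.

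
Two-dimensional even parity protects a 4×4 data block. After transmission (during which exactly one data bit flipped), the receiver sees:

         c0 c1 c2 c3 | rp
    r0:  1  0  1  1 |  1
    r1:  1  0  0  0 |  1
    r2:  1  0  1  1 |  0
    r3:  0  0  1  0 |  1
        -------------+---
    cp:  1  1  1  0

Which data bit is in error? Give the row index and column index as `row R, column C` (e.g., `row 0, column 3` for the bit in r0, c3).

row 2, column 1

Recompute each row's even parity and compare to rp:
  r0: data parity 1, sent rp 1 → ok
  r1: data parity 1, sent rp 1 → ok
  r2: data parity 1, sent rp 0 → mismatch
  r3: data parity 1, sent rp 1 → ok
Recompute each column's even parity and compare to cp:
  c0: data parity 1, sent cp 1 → ok
  c1: data parity 0, sent cp 1 → mismatch
  c2: data parity 1, sent cp 1 → ok
  c3: data parity 0, sent cp 0 → ok
Exactly one row (r2) and one column (c1) fail → the flipped bit is at their intersection.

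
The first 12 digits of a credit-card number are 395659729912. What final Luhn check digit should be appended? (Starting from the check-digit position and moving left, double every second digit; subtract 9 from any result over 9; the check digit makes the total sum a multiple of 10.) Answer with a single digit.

2

Partial digits right→left: 2 1 9 9 2 7 9 5 6 5 9 3
Double every second digit counting from the check-digit position (so the 1st, 3rd, 5th, ... of the partial from the right).
  doubled (with −9 where >9): 4 9 4 9 3 9 → sum 38
  kept as-is: 1 9 7 5 5 3 → sum 30
Total = 38 + 30 = 68.
Check digit = (10 − (68 mod 10)) mod 10 = 2.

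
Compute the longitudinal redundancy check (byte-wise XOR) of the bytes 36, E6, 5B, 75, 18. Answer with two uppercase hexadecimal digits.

E6

XOR the bytes together:
  start with 0x36
  0x36 ⊕ 0xE6 = 0xD0
  0xD0 ⊕ 0x5B = 0x8B
  0x8B ⊕ 0x75 = 0xFE
  0xFE ⊕ 0x18 = 0xE6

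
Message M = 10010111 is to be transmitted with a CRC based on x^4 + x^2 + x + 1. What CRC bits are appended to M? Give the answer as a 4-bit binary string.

Append 4 zeros: 100101110000. Divide by 10111 (XOR where the leading bit is 1):
  pos 0: 10010 XOR 10111 = 00101
  pos 2: 10111 XOR 10111 = 00000
  pos 7: 10000 XOR 10111 = 00111
Remainder (last 4 bits) = 0111. This is the CRC / FCS.

0111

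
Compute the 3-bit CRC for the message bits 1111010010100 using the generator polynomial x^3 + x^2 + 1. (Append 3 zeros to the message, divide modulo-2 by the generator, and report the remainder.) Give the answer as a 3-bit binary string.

Append 3 zeros: 1111010010100000. Divide by 1101 (XOR where the leading bit is 1):
  pos 0: 1111 XOR 1101 = 0010
  pos 2: 1001 XOR 1101 = 0100
  pos 3: 1000 XOR 1101 = 0101
  pos 4: 1010 XOR 1101 = 0111
  pos 5: 1111 XOR 1101 = 0010
  pos 7: 1001 XOR 1101 = 0100
  pos 8: 1000 XOR 1101 = 0101
  pos 9: 1010 XOR 1101 = 0111
  pos 10: 1110 XOR 1101 = 0011
  pos 12: 1100 XOR 1101 = 0001
Remainder (last 3 bits) = 001. This is the CRC / FCS.

001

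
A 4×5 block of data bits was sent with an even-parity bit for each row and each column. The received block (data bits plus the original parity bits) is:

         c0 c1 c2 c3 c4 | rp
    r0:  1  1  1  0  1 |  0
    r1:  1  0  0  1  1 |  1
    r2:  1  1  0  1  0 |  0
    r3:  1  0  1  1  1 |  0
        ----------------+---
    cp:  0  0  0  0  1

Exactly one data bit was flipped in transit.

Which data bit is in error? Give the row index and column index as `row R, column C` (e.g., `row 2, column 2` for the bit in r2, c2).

row 2, column 3

Recompute each row's even parity and compare to rp:
  r0: data parity 0, sent rp 0 → ok
  r1: data parity 1, sent rp 1 → ok
  r2: data parity 1, sent rp 0 → mismatch
  r3: data parity 0, sent rp 0 → ok
Recompute each column's even parity and compare to cp:
  c0: data parity 0, sent cp 0 → ok
  c1: data parity 0, sent cp 0 → ok
  c2: data parity 0, sent cp 0 → ok
  c3: data parity 1, sent cp 0 → mismatch
  c4: data parity 1, sent cp 1 → ok
Exactly one row (r2) and one column (c3) fail → the flipped bit is at their intersection.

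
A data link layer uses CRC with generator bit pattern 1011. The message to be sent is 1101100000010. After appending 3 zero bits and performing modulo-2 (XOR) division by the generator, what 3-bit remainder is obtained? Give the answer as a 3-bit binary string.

100

Append 3 zeros: 1101100000010000. Divide by 1011 (XOR where the leading bit is 1):
  pos 0: 1101 XOR 1011 = 0110
  pos 1: 1101 XOR 1011 = 0110
  pos 2: 1100 XOR 1011 = 0111
  pos 3: 1110 XOR 1011 = 0101
  pos 4: 1010 XOR 1011 = 0001
  pos 7: 1000 XOR 1011 = 0011
  pos 9: 1110 XOR 1011 = 0101
  pos 10: 1010 XOR 1011 = 0001
Remainder (last 3 bits) = 100. This is the CRC / FCS.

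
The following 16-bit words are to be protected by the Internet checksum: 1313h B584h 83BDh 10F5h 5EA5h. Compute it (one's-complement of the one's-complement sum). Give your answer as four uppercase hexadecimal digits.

One's-complement addition (fold any carry out of bit 15 back into bit 0):
  0x1313 + 0xB584 = 0x0C897
  0xC897 + 0x83BD = 0x14C54 → wrap carry → 0x4C55
  0x4C55 + 0x10F5 = 0x05D4A
  0x5D4A + 0x5EA5 = 0x0BBEF
One's-complement sum = 0xBBEF.
Checksum = ~0xBBEF & 0xFFFF = 0x4410.

4410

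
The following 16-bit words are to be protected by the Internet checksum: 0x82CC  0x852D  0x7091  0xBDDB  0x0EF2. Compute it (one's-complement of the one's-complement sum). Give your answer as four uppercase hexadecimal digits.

One's-complement addition (fold any carry out of bit 15 back into bit 0):
  0x82CC + 0x852D = 0x107F9 → wrap carry → 0x07FA
  0x07FA + 0x7091 = 0x0788B
  0x788B + 0xBDDB = 0x13666 → wrap carry → 0x3667
  0x3667 + 0x0EF2 = 0x04559
One's-complement sum = 0x4559.
Checksum = ~0x4559 & 0xFFFF = 0xBAA6.

BAA6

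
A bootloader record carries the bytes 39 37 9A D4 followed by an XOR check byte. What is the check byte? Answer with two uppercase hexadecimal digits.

XOR the bytes together:
  start with 0x39
  0x39 ⊕ 0x37 = 0x0E
  0x0E ⊕ 0x9A = 0x94
  0x94 ⊕ 0xD4 = 0x40

40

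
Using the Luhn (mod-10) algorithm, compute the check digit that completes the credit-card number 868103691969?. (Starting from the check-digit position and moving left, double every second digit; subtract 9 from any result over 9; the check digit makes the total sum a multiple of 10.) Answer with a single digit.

3

Partial digits right→left: 9 6 9 1 9 6 3 0 1 8 6 8
Double every second digit counting from the check-digit position (so the 1st, 3rd, 5th, ... of the partial from the right).
  doubled (with −9 where >9): 9 9 9 6 2 3 → sum 38
  kept as-is: 6 1 6 0 8 8 → sum 29
Total = 38 + 29 = 67.
Check digit = (10 − (67 mod 10)) mod 10 = 3.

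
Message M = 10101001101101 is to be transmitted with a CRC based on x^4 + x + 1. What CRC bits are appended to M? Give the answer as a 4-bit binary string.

0001

Append 4 zeros: 101010011011010000. Divide by 10011 (XOR where the leading bit is 1):
  pos 0: 10101 XOR 10011 = 00110
  pos 2: 11000 XOR 10011 = 01011
  pos 3: 10111 XOR 10011 = 00100
  pos 5: 10010 XOR 10011 = 00001
  pos 9: 11101 XOR 10011 = 01110
  pos 10: 11100 XOR 10011 = 01111
  pos 11: 11110 XOR 10011 = 01101
  pos 12: 11010 XOR 10011 = 01001
  pos 13: 10010 XOR 10011 = 00001
Remainder (last 4 bits) = 0001. This is the CRC / FCS.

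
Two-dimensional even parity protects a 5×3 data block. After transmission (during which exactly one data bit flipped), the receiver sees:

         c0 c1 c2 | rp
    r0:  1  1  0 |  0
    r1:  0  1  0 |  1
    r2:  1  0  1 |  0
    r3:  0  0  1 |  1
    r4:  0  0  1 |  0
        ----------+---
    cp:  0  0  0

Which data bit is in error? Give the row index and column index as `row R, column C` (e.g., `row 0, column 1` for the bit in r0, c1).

row 4, column 2

Recompute each row's even parity and compare to rp:
  r0: data parity 0, sent rp 0 → ok
  r1: data parity 1, sent rp 1 → ok
  r2: data parity 0, sent rp 0 → ok
  r3: data parity 1, sent rp 1 → ok
  r4: data parity 1, sent rp 0 → mismatch
Recompute each column's even parity and compare to cp:
  c0: data parity 0, sent cp 0 → ok
  c1: data parity 0, sent cp 0 → ok
  c2: data parity 1, sent cp 0 → mismatch
Exactly one row (r4) and one column (c2) fail → the flipped bit is at their intersection.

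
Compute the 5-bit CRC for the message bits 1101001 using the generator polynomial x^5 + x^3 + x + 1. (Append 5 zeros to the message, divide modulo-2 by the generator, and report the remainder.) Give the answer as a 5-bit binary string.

Append 5 zeros: 110100100000. Divide by 101011 (XOR where the leading bit is 1):
  pos 0: 110100 XOR 101011 = 011111
  pos 1: 111111 XOR 101011 = 010100
  pos 2: 101000 XOR 101011 = 000011
  pos 6: 110000 XOR 101011 = 011011
Remainder (last 5 bits) = 11011. This is the CRC / FCS.

11011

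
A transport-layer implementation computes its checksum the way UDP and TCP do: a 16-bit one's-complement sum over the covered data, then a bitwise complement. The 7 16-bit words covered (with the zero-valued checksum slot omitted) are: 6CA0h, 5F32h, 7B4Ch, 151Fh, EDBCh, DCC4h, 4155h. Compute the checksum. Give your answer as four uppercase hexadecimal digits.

97EA

One's-complement addition (fold any carry out of bit 15 back into bit 0):
  0x6CA0 + 0x5F32 = 0x0CBD2
  0xCBD2 + 0x7B4C = 0x1471E → wrap carry → 0x471F
  0x471F + 0x151F = 0x05C3E
  0x5C3E + 0xEDBC = 0x149FA → wrap carry → 0x49FB
  0x49FB + 0xDCC4 = 0x126BF → wrap carry → 0x26C0
  0x26C0 + 0x4155 = 0x06815
One's-complement sum = 0x6815.
Checksum = ~0x6815 & 0xFFFF = 0x97EA.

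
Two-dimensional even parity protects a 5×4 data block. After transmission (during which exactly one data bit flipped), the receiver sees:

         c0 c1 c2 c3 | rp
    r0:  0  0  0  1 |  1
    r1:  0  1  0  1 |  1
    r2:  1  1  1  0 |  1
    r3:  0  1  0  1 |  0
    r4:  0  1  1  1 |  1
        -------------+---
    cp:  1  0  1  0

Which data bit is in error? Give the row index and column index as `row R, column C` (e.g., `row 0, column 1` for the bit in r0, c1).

Recompute each row's even parity and compare to rp:
  r0: data parity 1, sent rp 1 → ok
  r1: data parity 0, sent rp 1 → mismatch
  r2: data parity 1, sent rp 1 → ok
  r3: data parity 0, sent rp 0 → ok
  r4: data parity 1, sent rp 1 → ok
Recompute each column's even parity and compare to cp:
  c0: data parity 1, sent cp 1 → ok
  c1: data parity 0, sent cp 0 → ok
  c2: data parity 0, sent cp 1 → mismatch
  c3: data parity 0, sent cp 0 → ok
Exactly one row (r1) and one column (c2) fail → the flipped bit is at their intersection.

row 1, column 2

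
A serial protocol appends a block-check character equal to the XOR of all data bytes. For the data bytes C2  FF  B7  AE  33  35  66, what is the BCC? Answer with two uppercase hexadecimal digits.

XOR the bytes together:
  start with 0xC2
  0xC2 ⊕ 0xFF = 0x3D
  0x3D ⊕ 0xB7 = 0x8A
  0x8A ⊕ 0xAE = 0x24
  0x24 ⊕ 0x33 = 0x17
  0x17 ⊕ 0x35 = 0x22
  0x22 ⊕ 0x66 = 0x44

44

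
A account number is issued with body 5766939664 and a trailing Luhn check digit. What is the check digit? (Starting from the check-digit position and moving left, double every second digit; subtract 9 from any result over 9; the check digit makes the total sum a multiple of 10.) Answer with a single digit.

Partial digits right→left: 4 6 6 9 3 9 6 6 7 5
Double every second digit counting from the check-digit position (so the 1st, 3rd, 5th, ... of the partial from the right).
  doubled (with −9 where >9): 8 3 6 3 5 → sum 25
  kept as-is: 6 9 9 6 5 → sum 35
Total = 25 + 35 = 60.
Check digit = (10 − (60 mod 10)) mod 10 = 0.

0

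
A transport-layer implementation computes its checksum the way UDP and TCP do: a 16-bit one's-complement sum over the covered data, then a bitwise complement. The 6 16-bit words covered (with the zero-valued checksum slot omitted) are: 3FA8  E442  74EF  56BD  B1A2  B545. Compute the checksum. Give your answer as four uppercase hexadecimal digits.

A97F

One's-complement addition (fold any carry out of bit 15 back into bit 0):
  0x3FA8 + 0xE442 = 0x123EA → wrap carry → 0x23EB
  0x23EB + 0x74EF = 0x098DA
  0x98DA + 0x56BD = 0x0EF97
  0xEF97 + 0xB1A2 = 0x1A139 → wrap carry → 0xA13A
  0xA13A + 0xB545 = 0x1567F → wrap carry → 0x5680
One's-complement sum = 0x5680.
Checksum = ~0x5680 & 0xFFFF = 0xA97F.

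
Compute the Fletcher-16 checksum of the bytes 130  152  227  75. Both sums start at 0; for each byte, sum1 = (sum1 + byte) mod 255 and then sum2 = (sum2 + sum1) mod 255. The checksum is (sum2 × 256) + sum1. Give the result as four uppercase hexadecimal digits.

E64A

Running sums (mod 255):
  after byte 0 (130): sum1=130, sum2=130
  after byte 1 (152): sum1=27, sum2=157
  after byte 2 (227): sum1=254, sum2=156
  after byte 3 (75): sum1=74, sum2=230
Checksum = sum2·256 + sum1 = 230·256 + 74 = 58954 = 0xE64A.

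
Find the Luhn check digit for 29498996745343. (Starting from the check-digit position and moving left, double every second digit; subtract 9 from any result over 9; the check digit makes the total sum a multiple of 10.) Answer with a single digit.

Partial digits right→left: 3 4 3 5 4 7 6 9 9 8 9 4 9 2
Double every second digit counting from the check-digit position (so the 1st, 3rd, 5th, ... of the partial from the right).
  doubled (with −9 where >9): 6 6 8 3 9 9 9 → sum 50
  kept as-is: 4 5 7 9 8 4 2 → sum 39
Total = 50 + 39 = 89.
Check digit = (10 − (89 mod 10)) mod 10 = 1.

1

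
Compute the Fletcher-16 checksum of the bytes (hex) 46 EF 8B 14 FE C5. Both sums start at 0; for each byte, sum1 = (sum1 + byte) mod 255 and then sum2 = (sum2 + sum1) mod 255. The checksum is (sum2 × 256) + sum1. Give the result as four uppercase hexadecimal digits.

839A

Running sums (mod 255):
  after byte 0 (46): sum1=70, sum2=70
  after byte 1 (EF): sum1=54, sum2=124
  after byte 2 (8B): sum1=193, sum2=62
  after byte 3 (14): sum1=213, sum2=20
  after byte 4 (FE): sum1=212, sum2=232
  after byte 5 (C5): sum1=154, sum2=131
Checksum = sum2·256 + sum1 = 131·256 + 154 = 33690 = 0x839A.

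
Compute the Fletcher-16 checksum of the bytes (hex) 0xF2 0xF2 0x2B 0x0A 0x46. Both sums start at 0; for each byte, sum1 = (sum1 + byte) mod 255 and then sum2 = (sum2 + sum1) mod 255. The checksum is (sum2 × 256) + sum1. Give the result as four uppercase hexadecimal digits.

6661

Running sums (mod 255):
  after byte 0 (0xF2): sum1=242, sum2=242
  after byte 1 (0xF2): sum1=229, sum2=216
  after byte 2 (0x2B): sum1=17, sum2=233
  after byte 3 (0x0A): sum1=27, sum2=5
  after byte 4 (0x46): sum1=97, sum2=102
Checksum = sum2·256 + sum1 = 102·256 + 97 = 26209 = 0x6661.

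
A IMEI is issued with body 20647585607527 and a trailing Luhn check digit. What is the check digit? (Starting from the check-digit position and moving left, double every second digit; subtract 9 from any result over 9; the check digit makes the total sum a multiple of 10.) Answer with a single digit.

6

Partial digits right→left: 7 2 5 7 0 6 5 8 5 7 4 6 0 2
Double every second digit counting from the check-digit position (so the 1st, 3rd, 5th, ... of the partial from the right).
  doubled (with −9 where >9): 5 1 0 1 1 8 0 → sum 16
  kept as-is: 2 7 6 8 7 6 2 → sum 38
Total = 16 + 38 = 54.
Check digit = (10 − (54 mod 10)) mod 10 = 6.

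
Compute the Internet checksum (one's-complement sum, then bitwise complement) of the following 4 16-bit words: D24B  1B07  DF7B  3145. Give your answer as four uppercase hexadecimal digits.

01EC

One's-complement addition (fold any carry out of bit 15 back into bit 0):
  0xD24B + 0x1B07 = 0x0ED52
  0xED52 + 0xDF7B = 0x1CCCD → wrap carry → 0xCCCE
  0xCCCE + 0x3145 = 0x0FE13
One's-complement sum = 0xFE13.
Checksum = ~0xFE13 & 0xFFFF = 0x01EC.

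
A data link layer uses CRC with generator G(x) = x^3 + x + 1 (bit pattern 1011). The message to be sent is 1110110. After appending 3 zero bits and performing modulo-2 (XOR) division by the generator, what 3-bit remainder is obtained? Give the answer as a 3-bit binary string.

Append 3 zeros: 1110110000. Divide by 1011 (XOR where the leading bit is 1):
  pos 0: 1110 XOR 1011 = 0101
  pos 1: 1011 XOR 1011 = 0000
  pos 5: 1000 XOR 1011 = 0011
Remainder (last 3 bits) = 110. This is the CRC / FCS.

110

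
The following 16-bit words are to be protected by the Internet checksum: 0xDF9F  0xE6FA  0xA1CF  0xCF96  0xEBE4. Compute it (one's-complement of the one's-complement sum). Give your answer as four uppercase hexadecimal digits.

DC19

One's-complement addition (fold any carry out of bit 15 back into bit 0):
  0xDF9F + 0xE6FA = 0x1C699 → wrap carry → 0xC69A
  0xC69A + 0xA1CF = 0x16869 → wrap carry → 0x686A
  0x686A + 0xCF96 = 0x13800 → wrap carry → 0x3801
  0x3801 + 0xEBE4 = 0x123E5 → wrap carry → 0x23E6
One's-complement sum = 0x23E6.
Checksum = ~0x23E6 & 0xFFFF = 0xDC19.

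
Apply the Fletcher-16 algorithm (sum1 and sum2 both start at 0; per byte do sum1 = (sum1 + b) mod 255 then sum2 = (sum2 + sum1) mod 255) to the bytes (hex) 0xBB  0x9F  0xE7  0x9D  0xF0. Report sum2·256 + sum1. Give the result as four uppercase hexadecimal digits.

0DD1

Running sums (mod 255):
  after byte 0 (0xBB): sum1=187, sum2=187
  after byte 1 (0x9F): sum1=91, sum2=23
  after byte 2 (0xE7): sum1=67, sum2=90
  after byte 3 (0x9D): sum1=224, sum2=59
  after byte 4 (0xF0): sum1=209, sum2=13
Checksum = sum2·256 + sum1 = 13·256 + 209 = 3537 = 0x0DD1.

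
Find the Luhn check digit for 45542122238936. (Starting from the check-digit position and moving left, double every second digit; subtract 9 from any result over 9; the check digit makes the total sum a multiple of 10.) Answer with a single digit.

Partial digits right→left: 6 3 9 8 3 2 2 2 1 2 4 5 5 4
Double every second digit counting from the check-digit position (so the 1st, 3rd, 5th, ... of the partial from the right).
  doubled (with −9 where >9): 3 9 6 4 2 8 1 → sum 33
  kept as-is: 3 8 2 2 2 5 4 → sum 26
Total = 33 + 26 = 59.
Check digit = (10 − (59 mod 10)) mod 10 = 1.

1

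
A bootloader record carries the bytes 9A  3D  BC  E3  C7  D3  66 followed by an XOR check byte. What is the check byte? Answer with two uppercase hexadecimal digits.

XOR the bytes together:
  start with 0x9A
  0x9A ⊕ 0x3D = 0xA7
  0xA7 ⊕ 0xBC = 0x1B
  0x1B ⊕ 0xE3 = 0xF8
  0xF8 ⊕ 0xC7 = 0x3F
  0x3F ⊕ 0xD3 = 0xEC
  0xEC ⊕ 0x66 = 0x8A

8A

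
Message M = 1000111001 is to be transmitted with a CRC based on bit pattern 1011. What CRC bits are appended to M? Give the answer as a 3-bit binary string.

Append 3 zeros: 1000111001000. Divide by 1011 (XOR where the leading bit is 1):
  pos 0: 1000 XOR 1011 = 0011
  pos 2: 1111 XOR 1011 = 0100
  pos 3: 1001 XOR 1011 = 0010
  pos 5: 1000 XOR 1011 = 0011
  pos 7: 1110 XOR 1011 = 0101
  pos 8: 1010 XOR 1011 = 0001
Remainder (last 3 bits) = 010. This is the CRC / FCS.

010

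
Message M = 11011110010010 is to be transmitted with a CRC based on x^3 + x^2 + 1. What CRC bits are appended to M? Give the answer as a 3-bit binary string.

111

Append 3 zeros: 11011110010010000. Divide by 1101 (XOR where the leading bit is 1):
  pos 0: 1101 XOR 1101 = 0000
  pos 4: 1110 XOR 1101 = 0011
  pos 6: 1101 XOR 1101 = 0000
  pos 12: 1000 XOR 1101 = 0101
  pos 13: 1010 XOR 1101 = 0111
Remainder (last 3 bits) = 111. This is the CRC / FCS.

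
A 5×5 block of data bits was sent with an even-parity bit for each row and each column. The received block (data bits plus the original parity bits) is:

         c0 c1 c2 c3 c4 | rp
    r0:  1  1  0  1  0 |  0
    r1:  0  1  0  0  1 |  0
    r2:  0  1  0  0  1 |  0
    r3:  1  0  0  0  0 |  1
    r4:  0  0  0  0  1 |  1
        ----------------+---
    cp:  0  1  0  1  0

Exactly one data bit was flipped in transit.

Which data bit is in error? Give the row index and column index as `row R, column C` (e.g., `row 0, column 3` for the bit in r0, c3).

Recompute each row's even parity and compare to rp:
  r0: data parity 1, sent rp 0 → mismatch
  r1: data parity 0, sent rp 0 → ok
  r2: data parity 0, sent rp 0 → ok
  r3: data parity 1, sent rp 1 → ok
  r4: data parity 1, sent rp 1 → ok
Recompute each column's even parity and compare to cp:
  c0: data parity 0, sent cp 0 → ok
  c1: data parity 1, sent cp 1 → ok
  c2: data parity 0, sent cp 0 → ok
  c3: data parity 1, sent cp 1 → ok
  c4: data parity 1, sent cp 0 → mismatch
Exactly one row (r0) and one column (c4) fail → the flipped bit is at their intersection.

row 0, column 4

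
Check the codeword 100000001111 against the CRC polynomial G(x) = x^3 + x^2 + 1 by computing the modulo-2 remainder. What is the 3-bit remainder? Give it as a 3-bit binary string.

Modulo-2 division of 100000001111 by 1101:
  pos 0: 1000 XOR 1101 = 0101
  pos 1: 1010 XOR 1101 = 0111
  pos 2: 1110 XOR 1101 = 0011
  pos 4: 1100 XOR 1101 = 0001
  pos 7: 1111 XOR 1101 = 0010
Remainder = 101 (nonzero — an error is detected).

101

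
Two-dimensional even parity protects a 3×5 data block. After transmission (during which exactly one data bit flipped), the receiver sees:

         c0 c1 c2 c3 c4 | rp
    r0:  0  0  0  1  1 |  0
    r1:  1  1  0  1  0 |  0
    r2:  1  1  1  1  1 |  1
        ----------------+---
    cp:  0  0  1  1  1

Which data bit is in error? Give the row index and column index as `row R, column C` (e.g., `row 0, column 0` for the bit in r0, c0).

row 1, column 4

Recompute each row's even parity and compare to rp:
  r0: data parity 0, sent rp 0 → ok
  r1: data parity 1, sent rp 0 → mismatch
  r2: data parity 1, sent rp 1 → ok
Recompute each column's even parity and compare to cp:
  c0: data parity 0, sent cp 0 → ok
  c1: data parity 0, sent cp 0 → ok
  c2: data parity 1, sent cp 1 → ok
  c3: data parity 1, sent cp 1 → ok
  c4: data parity 0, sent cp 1 → mismatch
Exactly one row (r1) and one column (c4) fail → the flipped bit is at their intersection.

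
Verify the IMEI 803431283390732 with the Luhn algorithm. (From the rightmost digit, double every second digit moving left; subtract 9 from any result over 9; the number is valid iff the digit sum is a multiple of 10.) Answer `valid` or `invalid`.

From the right, keep odd positions and double even positions (subtract 9 from any doubled value over 9):
  doubled (positions 2,4,...): 6 0 6 7 2 8 0 → sum 29
  kept (positions 1,3,...): 2 7 9 3 2 3 3 8 → sum 37
Total = 66.
66 mod 10 = 6, so the number is invalid.

invalid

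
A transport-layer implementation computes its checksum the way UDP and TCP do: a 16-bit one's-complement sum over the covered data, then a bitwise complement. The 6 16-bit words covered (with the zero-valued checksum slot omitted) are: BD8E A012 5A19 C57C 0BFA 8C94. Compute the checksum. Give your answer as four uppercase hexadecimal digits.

EA39

One's-complement addition (fold any carry out of bit 15 back into bit 0):
  0xBD8E + 0xA012 = 0x15DA0 → wrap carry → 0x5DA1
  0x5DA1 + 0x5A19 = 0x0B7BA
  0xB7BA + 0xC57C = 0x17D36 → wrap carry → 0x7D37
  0x7D37 + 0x0BFA = 0x08931
  0x8931 + 0x8C94 = 0x115C5 → wrap carry → 0x15C6
One's-complement sum = 0x15C6.
Checksum = ~0x15C6 & 0xFFFF = 0xEA39.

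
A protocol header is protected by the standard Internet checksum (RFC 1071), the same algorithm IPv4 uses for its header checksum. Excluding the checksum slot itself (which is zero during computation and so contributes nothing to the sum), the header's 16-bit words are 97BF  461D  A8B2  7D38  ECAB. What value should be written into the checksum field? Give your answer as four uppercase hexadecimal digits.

One's-complement addition (fold any carry out of bit 15 back into bit 0):
  0x97BF + 0x461D = 0x0DDDC
  0xDDDC + 0xA8B2 = 0x1868E → wrap carry → 0x868F
  0x868F + 0x7D38 = 0x103C7 → wrap carry → 0x03C8
  0x03C8 + 0xECAB = 0x0F073
One's-complement sum = 0xF073.
Checksum = ~0xF073 & 0xFFFF = 0x0F8C.

0F8C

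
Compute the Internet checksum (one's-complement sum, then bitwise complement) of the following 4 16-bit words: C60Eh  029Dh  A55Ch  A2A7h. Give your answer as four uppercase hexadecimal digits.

One's-complement addition (fold any carry out of bit 15 back into bit 0):
  0xC60E + 0x029D = 0x0C8AB
  0xC8AB + 0xA55C = 0x16E07 → wrap carry → 0x6E08
  0x6E08 + 0xA2A7 = 0x110AF → wrap carry → 0x10B0
One's-complement sum = 0x10B0.
Checksum = ~0x10B0 & 0xFFFF = 0xEF4F.

EF4F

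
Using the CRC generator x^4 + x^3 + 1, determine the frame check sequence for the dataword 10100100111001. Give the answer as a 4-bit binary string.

0011

Append 4 zeros: 101001001110010000. Divide by 11001 (XOR where the leading bit is 1):
  pos 0: 10100 XOR 11001 = 01101
  pos 1: 11011 XOR 11001 = 00010
  pos 4: 10001 XOR 11001 = 01000
  pos 5: 10001 XOR 11001 = 01000
  pos 6: 10001 XOR 11001 = 01000
  pos 7: 10000 XOR 11001 = 01001
  pos 8: 10010 XOR 11001 = 01011
  pos 9: 10111 XOR 11001 = 01110
  pos 10: 11100 XOR 11001 = 00101
  pos 12: 10100 XOR 11001 = 01101
  pos 13: 11010 XOR 11001 = 00011
Remainder (last 4 bits) = 0011. This is the CRC / FCS.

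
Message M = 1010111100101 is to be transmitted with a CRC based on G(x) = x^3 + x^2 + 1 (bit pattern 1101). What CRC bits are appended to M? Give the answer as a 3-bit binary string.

110

Append 3 zeros: 1010111100101000. Divide by 1101 (XOR where the leading bit is 1):
  pos 0: 1010 XOR 1101 = 0111
  pos 1: 1111 XOR 1101 = 0010
  pos 3: 1011 XOR 1101 = 0110
  pos 4: 1101 XOR 1101 = 0000
  pos 10: 1010 XOR 1101 = 0111
  pos 11: 1110 XOR 1101 = 0011
Remainder (last 3 bits) = 110. This is the CRC / FCS.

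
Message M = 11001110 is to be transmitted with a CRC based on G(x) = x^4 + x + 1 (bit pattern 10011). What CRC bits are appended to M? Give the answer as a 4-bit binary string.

Append 4 zeros: 110011100000. Divide by 10011 (XOR where the leading bit is 1):
  pos 0: 11001 XOR 10011 = 01010
  pos 1: 10101 XOR 10011 = 00110
  pos 3: 11010 XOR 10011 = 01001
  pos 4: 10010 XOR 10011 = 00001
Remainder (last 4 bits) = 1000. This is the CRC / FCS.

1000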